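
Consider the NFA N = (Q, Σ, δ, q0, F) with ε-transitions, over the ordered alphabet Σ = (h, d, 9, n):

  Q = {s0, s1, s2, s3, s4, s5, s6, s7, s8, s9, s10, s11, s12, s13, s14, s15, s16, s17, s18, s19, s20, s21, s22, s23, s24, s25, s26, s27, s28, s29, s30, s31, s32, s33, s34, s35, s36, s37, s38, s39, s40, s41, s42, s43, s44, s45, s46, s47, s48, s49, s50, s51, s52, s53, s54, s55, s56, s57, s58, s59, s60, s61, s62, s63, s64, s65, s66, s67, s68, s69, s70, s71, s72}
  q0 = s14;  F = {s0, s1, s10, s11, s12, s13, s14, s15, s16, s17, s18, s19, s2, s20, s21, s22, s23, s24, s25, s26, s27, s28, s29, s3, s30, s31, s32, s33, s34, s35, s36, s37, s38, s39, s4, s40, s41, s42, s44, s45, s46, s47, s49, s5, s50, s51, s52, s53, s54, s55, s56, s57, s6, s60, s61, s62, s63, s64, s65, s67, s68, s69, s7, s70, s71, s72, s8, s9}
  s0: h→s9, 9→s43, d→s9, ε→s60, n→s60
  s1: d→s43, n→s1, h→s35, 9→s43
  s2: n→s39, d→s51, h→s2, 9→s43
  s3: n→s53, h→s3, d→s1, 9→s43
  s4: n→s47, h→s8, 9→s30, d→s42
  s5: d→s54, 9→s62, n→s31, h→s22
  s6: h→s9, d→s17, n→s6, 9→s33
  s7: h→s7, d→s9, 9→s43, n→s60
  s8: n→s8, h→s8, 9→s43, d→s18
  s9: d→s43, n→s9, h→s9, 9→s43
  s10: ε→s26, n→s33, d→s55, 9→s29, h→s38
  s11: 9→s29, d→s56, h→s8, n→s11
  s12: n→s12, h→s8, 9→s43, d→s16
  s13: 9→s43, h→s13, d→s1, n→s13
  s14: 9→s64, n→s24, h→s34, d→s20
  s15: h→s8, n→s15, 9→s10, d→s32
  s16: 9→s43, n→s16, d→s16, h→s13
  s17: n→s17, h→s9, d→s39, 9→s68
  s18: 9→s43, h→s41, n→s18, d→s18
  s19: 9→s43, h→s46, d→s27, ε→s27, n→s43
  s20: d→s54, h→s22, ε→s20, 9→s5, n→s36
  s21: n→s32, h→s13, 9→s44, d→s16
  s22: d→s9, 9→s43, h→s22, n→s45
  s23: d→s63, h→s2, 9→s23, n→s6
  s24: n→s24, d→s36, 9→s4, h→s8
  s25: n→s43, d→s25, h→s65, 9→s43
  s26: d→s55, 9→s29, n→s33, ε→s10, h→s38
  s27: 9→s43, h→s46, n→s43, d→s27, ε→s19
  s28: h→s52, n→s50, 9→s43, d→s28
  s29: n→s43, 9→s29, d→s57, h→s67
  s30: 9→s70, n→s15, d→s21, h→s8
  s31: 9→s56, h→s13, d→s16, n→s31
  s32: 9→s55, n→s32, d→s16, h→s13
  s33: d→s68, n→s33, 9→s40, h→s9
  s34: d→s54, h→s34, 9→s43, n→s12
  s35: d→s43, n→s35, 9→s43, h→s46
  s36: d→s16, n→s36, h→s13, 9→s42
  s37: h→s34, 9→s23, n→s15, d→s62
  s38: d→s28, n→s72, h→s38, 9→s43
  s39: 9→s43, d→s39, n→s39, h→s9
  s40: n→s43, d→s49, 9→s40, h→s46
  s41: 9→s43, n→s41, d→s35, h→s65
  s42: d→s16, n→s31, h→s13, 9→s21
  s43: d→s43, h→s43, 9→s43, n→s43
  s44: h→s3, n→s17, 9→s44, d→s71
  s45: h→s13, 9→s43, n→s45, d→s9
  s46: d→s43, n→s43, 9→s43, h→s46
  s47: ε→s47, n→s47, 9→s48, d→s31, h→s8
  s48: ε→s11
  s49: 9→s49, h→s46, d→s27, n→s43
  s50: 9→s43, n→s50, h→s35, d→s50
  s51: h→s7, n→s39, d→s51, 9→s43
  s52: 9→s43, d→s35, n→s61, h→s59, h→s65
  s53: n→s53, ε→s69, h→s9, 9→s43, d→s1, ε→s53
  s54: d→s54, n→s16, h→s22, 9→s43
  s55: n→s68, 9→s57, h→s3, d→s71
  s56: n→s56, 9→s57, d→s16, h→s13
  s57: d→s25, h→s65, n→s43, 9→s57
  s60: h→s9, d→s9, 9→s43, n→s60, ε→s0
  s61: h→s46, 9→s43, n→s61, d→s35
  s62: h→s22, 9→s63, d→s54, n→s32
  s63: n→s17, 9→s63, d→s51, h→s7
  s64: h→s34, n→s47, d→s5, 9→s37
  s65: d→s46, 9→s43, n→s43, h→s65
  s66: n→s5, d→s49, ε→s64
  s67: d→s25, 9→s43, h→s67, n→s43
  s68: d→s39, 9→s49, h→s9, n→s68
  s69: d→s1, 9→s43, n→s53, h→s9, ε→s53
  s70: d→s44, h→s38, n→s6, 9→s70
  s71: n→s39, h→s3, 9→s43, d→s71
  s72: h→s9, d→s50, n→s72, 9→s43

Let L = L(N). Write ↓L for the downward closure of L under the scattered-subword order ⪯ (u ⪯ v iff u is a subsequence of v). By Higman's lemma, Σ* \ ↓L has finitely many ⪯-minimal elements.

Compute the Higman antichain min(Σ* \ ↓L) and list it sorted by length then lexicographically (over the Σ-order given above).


Antichain: [h9, dd9, dhdd, 9n99n, 999nhd, nhdhhn].

|Q|=73, |F|=68, |δ|=292 (13 ε).
min D↑ (65 st, q0=0, F={6}): 0:h→1,d→2,9→3,n→4 1:h→1,d→5,9→6,n→7 2:h→8,d→5,9→9,n→10 3:h→1,d→9,9→11,n→12 4:h→13,d→10,9→14,n→4 5:h→8,d→5,9→6,n→15 6:h→6,d→6,9→6,n→6 7:h→13,d→15,9→6,n→7 8:h→8,d→16,9→6,n→17 9:h→8,d→5,9→18,n→19 10:h→20,d→15,9→21,n→10 11:h→1,d→18,9→22,n→23 12:h→13,d→19,9→24,n→12 13:h→13,d→25,9→6,n→13 14:h→13,d→21,9→26,n→12 15:h→20,d→15,9→6,n→15 16:h→16,d→6,9→6,n→16 17:h→20,d→16,9→6,n→17 18:h→8,d→5,9→27,n→28 19:h→20,d→15,9→29,n→19 20:h→20,d→30,9→6,n→20 21:h→20,d→15,9→31,n→19 22:h→32,d→27,9→22,n→33 23:h→13,d→28,9→34,n→23 24:h→13,d→29,9→35,n→24 25:h→36,d→25,9→6,n→25 26:h→13,d→31,9→37,n→23 27:h→38,d→39,9→27,n→40 28:h→20,d→15,9→41,n→28 29:h→20,d→15,9→42,n→29 30:h→43,d→6,9→6,n→30 31:h→20,d→15,9→44,n→28 32:h→32,d→39,9→6,n→45 33:h→16,d→40,9→46,n→33 34:h→47,d→41,9→35,n→46 35:h→48,d→42,9→35,n→6 36:h→49,d→43,9→6,n→36 37:h→47,d→44,9→37,n→33 38:h→38,d→16,9→6,n→50 39:h→38,d→39,9→6,n→45 40:h→16,d→45,9→51,n→40 41:h→52,d→53,9→42,n→51 42:h→49,d→54,9→42,n→6 43:h→55,d→6,9→6,n→43 44:h→52,d→53,9→44,n→40 45:h→16,d→45,9→6,n→45 46:h→16,d→51,9→56,n→46 47:h→47,d→57,9→6,n→58 48:h→48,d→54,9→6,n→6 49:h→49,d→55,9→6,n→6 50:h→16,d→16,9→6,n→50 51:h→16,d→45,9→59,n→51 52:h→52,d→30,9→6,n→60 53:h→52,d→53,9→6,n→45 54:h→49,d→54,9→6,n→6 55:h→55,d→6,9→6,n→6 56:h→55,d→59,9→56,n→6 57:h→61,d→57,9→6,n→62 58:h→16,d→62,9→6,n→58 59:h→55,d→63,9→59,n→6 60:h→16,d→30,9→6,n→60 61:h→49,d→43,9→6,n→64 62:h→43,d→62,9→6,n→62 63:h→55,d→63,9→6,n→6 64:h→55,d→43,9→6,n→64.
'h9': N↓-sim [71, 34, 1] end={s43} — reject; 2/2 deletions ∈↓L.
'dd9': |S_i|=[71, 46, 30, 1] end={s43} rej; 3/3 single-dels accept.
'dhdd': N↓-sim [71, 46, 19, 5, 1] end={s43} rej; 4/4 del acc.
'9n99n': |S_i|=[71, 67, 49, 39, 11, 1] end={s43} — reject; 5/5 del acc.
'999nhd': N↓-sim [71, 67, 61, 42, 21, 4, 1] end={s43} ∉↓L; 6/6 single-dels accept.
'nhdhhn': |S_i|=[71, 57, 22, 13, 8, 4, 1] end={s43} rej; 6/6 deletions ∈↓L.
6 words, ⪯-incomp.


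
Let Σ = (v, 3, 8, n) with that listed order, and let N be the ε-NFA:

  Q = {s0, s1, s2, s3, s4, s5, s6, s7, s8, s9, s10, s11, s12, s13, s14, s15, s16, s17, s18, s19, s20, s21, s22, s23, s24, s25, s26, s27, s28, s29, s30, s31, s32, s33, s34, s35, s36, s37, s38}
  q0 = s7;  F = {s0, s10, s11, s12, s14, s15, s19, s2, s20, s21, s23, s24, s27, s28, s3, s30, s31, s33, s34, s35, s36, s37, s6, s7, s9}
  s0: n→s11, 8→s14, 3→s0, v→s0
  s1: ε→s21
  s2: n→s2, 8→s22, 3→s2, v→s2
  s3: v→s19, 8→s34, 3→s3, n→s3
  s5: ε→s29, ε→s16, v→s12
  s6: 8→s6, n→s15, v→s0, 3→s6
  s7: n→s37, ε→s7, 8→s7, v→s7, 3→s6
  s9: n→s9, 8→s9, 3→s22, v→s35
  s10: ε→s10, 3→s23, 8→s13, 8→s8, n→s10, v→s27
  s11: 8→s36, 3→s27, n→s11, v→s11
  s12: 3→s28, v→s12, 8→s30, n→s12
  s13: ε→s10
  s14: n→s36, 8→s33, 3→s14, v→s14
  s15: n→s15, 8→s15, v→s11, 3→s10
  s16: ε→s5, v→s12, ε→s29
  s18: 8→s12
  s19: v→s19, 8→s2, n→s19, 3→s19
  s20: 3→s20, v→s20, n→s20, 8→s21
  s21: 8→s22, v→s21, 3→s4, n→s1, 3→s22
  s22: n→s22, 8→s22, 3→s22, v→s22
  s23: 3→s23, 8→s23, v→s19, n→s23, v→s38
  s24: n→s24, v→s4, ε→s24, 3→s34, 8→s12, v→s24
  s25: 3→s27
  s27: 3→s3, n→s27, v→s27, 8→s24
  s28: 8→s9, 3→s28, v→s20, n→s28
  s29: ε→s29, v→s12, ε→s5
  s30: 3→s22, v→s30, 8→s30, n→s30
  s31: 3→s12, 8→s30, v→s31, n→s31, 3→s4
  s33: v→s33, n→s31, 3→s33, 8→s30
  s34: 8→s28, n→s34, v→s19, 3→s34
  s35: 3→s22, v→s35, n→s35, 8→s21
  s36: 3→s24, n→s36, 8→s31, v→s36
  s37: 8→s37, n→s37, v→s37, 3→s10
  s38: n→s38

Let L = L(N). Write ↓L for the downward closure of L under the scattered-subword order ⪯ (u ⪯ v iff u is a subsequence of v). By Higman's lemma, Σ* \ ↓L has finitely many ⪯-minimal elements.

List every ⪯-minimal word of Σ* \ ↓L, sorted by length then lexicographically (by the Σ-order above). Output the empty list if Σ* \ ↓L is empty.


Antichain: [3v8883, n33v88].

|Q|=39, |F|=25, |δ|=126 (11 ε).
min D↑ (26 st, q0=0, F={20}): 0:v→0,3→1,8→0,n→2 1:v→3,3→1,8→1,n→4 2:v→2,3→5,8→2,n→2 3:v→3,3→3,8→6,n→7 4:v→7,3→5,8→4,n→4 5:v→8,3→9,8→5,n→5 6:v→6,3→6,8→10,n→11 7:v→7,3→8,8→11,n→7 8:v→8,3→12,8→13,n→8 9:v→14,3→9,8→9,n→9 10:v→10,3→10,8→15,n→16 11:v→11,3→13,8→16,n→11 12:v→14,3→12,8→17,n→12 13:v→13,3→17,8→18,n→13 14:v→14,3→14,8→19,n→14 15:v→15,3→20,8→15,n→15 16:v→16,3→18,8→15,n→16 17:v→14,3→17,8→21,n→17 18:v→18,3→21,8→15,n→18 19:v→19,3→19,8→20,n→19 20:v→20,3→20,8→20,n→20 21:v→22,3→21,8→23,n→21 22:v→22,3→22,8→24,n→22 23:v→25,3→20,8→23,n→23 24:v→24,3→20,8→20,n→24 25:v→25,3→20,8→24,n→25.
'3v8883': N↓-sim [31, 29, 23, 18, 13, 7, 2] end={s22,s4} rej; 6/6 deletions ∈↓L.
'n33v88': |S_i|=[31, 26, 21, 14, 9, 5, 1] end={s22} rej; 6/6 single-dels accept.
2 words, ⪯-incomp.


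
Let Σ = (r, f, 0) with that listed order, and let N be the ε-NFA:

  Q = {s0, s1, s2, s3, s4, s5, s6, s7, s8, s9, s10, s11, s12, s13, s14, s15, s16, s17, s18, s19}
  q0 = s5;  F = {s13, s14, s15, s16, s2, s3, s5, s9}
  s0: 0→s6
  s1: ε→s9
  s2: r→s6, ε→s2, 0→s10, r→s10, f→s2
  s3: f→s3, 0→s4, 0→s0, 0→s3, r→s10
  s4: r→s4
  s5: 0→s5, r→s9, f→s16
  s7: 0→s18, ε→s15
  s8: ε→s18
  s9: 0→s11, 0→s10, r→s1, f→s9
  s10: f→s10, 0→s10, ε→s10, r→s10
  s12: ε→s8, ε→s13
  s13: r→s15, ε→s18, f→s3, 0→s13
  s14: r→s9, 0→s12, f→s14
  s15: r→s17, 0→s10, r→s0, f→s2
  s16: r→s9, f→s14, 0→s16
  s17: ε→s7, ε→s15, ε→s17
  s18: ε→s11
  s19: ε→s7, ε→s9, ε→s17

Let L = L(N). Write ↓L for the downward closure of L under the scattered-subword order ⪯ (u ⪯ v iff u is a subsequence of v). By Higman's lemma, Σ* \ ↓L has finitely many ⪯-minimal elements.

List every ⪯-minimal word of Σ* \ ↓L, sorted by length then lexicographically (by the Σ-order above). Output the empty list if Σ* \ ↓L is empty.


|Q|=20, |F|=8, |δ|=50 (15 ε).
min D↑ (9 st, q0=0, F={3}): 0:r→1,f→2,0→0 1:r→1,f→1,0→3 2:r→1,f→4,0→2 3:r→3,f→3,0→3 4:r→1,f→4,0→5 5:r→6,f→7,0→5 6:r→6,f→8,0→3 7:r→3,f→7,0→7 8:r→3,f→8,0→3 [Hopcroft].
'r0': N↓-sim [19, 12, 4] end={s10,s11,s18,s6} ∉↓L; 2/2 single-dels accept.
'ff0fr': N↓-sim [19, 18, 17, 14, 6, 3] end={s10,s4,s6} rej; 5/5 del acc.
2 minimals (antichain).

Antichain: [r0, ff0fr].


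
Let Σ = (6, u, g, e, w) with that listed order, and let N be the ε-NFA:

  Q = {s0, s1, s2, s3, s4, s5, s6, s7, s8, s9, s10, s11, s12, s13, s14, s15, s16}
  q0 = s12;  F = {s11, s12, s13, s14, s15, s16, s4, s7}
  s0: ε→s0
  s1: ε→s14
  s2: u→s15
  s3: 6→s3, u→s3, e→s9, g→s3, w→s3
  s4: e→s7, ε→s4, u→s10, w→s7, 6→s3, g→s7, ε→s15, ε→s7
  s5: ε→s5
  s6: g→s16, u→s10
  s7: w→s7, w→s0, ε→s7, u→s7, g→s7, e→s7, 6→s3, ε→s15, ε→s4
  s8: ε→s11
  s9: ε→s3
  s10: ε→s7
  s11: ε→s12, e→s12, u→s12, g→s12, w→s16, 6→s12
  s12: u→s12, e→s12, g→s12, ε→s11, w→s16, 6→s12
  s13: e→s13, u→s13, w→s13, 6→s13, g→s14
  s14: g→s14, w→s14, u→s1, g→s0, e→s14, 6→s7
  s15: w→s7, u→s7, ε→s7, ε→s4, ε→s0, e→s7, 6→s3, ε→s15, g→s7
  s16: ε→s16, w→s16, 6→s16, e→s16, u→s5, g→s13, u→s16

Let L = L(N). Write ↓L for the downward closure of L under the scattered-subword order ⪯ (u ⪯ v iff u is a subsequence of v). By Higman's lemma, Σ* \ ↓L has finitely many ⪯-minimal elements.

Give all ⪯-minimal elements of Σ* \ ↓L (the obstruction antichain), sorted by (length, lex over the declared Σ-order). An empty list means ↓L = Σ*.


|Q|=17, |F|=8, |δ|=70 (19 ε).
min D↑ (6 st, q0=0, F={5}): 0:6→0,u→0,g→0,e→0,w→1 1:6→1,u→1,g→2,e→1,w→1 2:6→2,u→2,g→3,e→2,w→2 3:6→4,u→3,g→3,e→3,w→3 4:6→5,u→4,g→4,e→4,w→4 5:6→5,u→5,g→5,e→5,w→5 [Hopcroft].
'wgg66': N↓-sim [14, 12, 10, 9, 7, 2] end={s3,s9} ∉↓L; 5/5 single-dels accept.
1 obstructions.

min(Σ*\↓L) = [wgg66].


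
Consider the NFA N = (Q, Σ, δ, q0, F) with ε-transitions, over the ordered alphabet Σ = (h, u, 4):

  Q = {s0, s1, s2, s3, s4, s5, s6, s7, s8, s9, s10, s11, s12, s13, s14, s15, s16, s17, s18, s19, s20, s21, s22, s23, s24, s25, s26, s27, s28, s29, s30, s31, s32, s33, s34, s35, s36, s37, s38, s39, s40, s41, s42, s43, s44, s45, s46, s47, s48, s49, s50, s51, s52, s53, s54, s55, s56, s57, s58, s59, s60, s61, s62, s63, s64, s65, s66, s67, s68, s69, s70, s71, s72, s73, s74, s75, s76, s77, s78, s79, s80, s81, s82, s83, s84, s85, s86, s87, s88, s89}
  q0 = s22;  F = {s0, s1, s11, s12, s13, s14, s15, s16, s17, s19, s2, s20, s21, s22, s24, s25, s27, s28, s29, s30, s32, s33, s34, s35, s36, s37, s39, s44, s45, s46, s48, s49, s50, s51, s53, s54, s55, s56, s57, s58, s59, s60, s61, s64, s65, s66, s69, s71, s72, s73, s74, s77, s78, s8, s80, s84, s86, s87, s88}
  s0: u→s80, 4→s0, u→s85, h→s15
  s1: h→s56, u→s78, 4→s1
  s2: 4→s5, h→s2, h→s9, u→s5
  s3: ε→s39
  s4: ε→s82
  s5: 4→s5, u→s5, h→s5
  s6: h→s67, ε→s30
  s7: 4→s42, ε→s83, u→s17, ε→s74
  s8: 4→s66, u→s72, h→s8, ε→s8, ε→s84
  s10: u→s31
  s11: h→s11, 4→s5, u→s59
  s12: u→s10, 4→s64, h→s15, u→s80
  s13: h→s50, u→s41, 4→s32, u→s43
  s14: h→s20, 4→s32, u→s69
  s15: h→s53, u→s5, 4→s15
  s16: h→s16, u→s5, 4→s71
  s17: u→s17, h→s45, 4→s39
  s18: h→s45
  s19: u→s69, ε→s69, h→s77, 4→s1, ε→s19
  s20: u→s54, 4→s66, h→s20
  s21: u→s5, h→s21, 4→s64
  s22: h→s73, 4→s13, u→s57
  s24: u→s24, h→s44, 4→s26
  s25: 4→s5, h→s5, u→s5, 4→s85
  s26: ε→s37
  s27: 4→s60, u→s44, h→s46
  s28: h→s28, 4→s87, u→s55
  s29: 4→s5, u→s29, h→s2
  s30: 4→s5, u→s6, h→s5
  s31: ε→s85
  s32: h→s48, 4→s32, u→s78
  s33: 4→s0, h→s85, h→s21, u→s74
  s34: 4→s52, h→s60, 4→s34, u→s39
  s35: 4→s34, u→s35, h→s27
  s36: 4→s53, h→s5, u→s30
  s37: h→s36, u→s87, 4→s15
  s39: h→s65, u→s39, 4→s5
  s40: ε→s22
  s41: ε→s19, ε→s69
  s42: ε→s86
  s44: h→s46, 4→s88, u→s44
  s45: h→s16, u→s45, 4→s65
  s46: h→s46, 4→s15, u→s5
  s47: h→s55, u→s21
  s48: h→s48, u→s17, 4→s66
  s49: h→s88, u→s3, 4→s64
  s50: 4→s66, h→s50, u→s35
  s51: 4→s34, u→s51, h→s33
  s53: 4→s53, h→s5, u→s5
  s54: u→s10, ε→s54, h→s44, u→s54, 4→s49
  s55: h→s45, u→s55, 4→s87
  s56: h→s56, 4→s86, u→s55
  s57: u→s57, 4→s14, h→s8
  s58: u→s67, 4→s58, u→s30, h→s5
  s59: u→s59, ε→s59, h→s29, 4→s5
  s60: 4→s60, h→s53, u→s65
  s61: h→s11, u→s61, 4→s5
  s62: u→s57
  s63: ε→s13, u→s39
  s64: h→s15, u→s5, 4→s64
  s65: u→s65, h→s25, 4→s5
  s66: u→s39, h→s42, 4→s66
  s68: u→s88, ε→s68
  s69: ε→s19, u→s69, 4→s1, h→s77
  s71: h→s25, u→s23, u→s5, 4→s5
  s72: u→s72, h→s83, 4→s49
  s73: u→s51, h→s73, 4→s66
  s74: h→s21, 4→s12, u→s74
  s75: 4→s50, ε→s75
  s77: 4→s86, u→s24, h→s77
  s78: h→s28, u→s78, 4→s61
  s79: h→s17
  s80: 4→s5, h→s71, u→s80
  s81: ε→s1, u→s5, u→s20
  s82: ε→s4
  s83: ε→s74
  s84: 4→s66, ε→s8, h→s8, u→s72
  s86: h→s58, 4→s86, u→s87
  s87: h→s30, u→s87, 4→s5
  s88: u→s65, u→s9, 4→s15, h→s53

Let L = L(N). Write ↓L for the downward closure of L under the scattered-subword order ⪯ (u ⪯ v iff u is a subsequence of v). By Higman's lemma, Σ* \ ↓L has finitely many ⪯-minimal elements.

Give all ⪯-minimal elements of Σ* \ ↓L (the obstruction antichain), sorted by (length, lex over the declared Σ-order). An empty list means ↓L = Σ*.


|Q|=90, |F|=59, |δ|=230 (25 ε).
min D↑ (58 st, q0=0, F={29}): 0:h→1,u→2,4→3 1:h→1,u→4,4→5 2:h→6,u→2,4→7 3:h→8,u→9,4→10 4:h→11,u→4,4→12 5:h→13,u→14,4→5 6:h→6,u→15,4→5 7:h→16,u→9,4→10 8:h→8,u→17,4→5 9:h→18,u→9,4→19 10:h→20,u→21,4→10 11:h→22,u→23,4→24 12:h→25,u→14,4→12 13:h→26,u→27,4→13 14:h→28,u→14,4→29 15:h→23,u→15,4→30 16:h→16,u→31,4→5 17:h→32,u→17,4→12 18:h→18,u→33,4→13 19:h→34,u→21,4→19 20:h→20,u→35,4→5 21:h→36,u→21,4→37 22:h→22,u→29,4→38 23:h→22,u→23,4→39 24:h→40,u→41,4→24 25:h→42,u→28,4→25 26:h→29,u→43,4→26 27:h→43,u→27,4→29 28:h→44,u→28,4→29 29:h→29,u→29,4→29 30:h→45,u→14,4→38 31:h→46,u→31,4→30 32:h→47,u→46,4→25 33:h→46,u→33,4→48 34:h→34,u→49,4→13 35:h→50,u→35,4→14 36:h→36,u→49,4→27 37:h→51,u→37,4→29 38:h→40,u→29,4→38 39:h→40,u→41,4→38 40:h→42,u→29,4→40 41:h→52,u→41,4→29 42:h→29,u→29,4→42 43:h→29,u→43,4→29 44:h→29,u→29,4→29 45:h→42,u→28,4→40 46:h→47,u→46,4→45 47:h→47,u→29,4→40 48:h→53,u→27,4→40 49:h→50,u→49,4→27 50:h→54,u→50,4→28 51:h→51,u→55,4→29 52:h→44,u→29,4→29 53:h→29,u→43,4→42 54:h→54,u→29,4→52 55:h→56,u→55,4→29 56:h→57,u→56,4→29 57:h→57,u→29,4→29 [Hopcroft].
'h4u4': run [74, 62, 33, 16, 2] end={s5,s85} ∉↓L; 4/4 del acc.
'huhhu': |S_i|=[74, 62, 48, 32, 14, 2] end={s23,s5} ∉↓L; 5/5 deletions ∈↓L.
'h4hhh': run [74, 62, 33, 19, 8, 2] end={s5,s67} rej; 5/5 del acc.
'44u44': |S_i|=[74, 63, 45, 25, 17, 2] end={s5,s85} — reject; 5/5 single-dels accept.
'uhu44u': run [74, 70, 56, 40, 25, 5, 1] end={s5} rej; 6/6 single-dels accept.
'4uh4hh': run [74, 63, 53, 34, 20, 9, 2] end={s5,s67} ∉↓L; 6/6 single-dels accept.
6 words, ⪯-incomp.

Antichain: [h4u4, huhhu, h4hhh, 44u44, uhu44u, 4uh4hh].


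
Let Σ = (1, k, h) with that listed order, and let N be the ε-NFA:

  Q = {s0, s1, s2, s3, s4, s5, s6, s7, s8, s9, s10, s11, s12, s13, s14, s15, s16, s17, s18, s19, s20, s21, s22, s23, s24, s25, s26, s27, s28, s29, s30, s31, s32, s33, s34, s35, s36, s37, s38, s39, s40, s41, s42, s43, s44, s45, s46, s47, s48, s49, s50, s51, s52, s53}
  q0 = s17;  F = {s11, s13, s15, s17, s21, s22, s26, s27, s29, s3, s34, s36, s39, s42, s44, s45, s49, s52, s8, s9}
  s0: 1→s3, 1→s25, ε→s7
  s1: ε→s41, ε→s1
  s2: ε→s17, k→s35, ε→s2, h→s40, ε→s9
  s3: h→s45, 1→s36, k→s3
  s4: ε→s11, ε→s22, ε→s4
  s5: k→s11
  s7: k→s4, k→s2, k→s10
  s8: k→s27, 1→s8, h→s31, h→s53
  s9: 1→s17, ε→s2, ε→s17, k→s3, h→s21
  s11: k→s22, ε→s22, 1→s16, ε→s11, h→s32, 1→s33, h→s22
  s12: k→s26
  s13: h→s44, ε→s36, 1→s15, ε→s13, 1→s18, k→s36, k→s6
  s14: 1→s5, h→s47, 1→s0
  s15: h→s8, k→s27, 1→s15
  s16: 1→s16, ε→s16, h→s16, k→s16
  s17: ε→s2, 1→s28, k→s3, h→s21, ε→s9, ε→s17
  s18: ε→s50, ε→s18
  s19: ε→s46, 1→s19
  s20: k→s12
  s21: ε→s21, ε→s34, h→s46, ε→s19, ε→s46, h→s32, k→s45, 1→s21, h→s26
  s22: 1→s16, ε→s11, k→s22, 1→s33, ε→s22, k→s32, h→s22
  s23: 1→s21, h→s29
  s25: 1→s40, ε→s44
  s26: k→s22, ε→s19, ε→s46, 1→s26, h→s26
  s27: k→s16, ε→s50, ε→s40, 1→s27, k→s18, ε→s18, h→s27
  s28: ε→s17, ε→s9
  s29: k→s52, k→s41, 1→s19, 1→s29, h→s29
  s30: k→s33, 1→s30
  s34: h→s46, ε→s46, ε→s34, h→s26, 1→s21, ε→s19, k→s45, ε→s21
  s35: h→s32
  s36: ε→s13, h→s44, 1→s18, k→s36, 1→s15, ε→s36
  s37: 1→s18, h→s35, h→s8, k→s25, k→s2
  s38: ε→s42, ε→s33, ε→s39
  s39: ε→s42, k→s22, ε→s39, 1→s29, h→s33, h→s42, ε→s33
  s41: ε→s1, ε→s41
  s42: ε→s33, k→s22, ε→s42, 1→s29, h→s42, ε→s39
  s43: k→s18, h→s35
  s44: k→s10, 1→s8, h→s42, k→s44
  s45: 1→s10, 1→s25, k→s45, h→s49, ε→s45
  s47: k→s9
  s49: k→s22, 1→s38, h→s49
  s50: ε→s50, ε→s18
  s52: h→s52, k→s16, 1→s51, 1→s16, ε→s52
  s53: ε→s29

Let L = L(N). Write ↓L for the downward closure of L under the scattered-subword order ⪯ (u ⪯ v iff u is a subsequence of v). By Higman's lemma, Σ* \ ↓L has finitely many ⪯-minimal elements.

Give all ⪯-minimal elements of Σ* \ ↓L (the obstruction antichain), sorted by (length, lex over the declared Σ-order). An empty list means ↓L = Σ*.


|Q|=54, |F|=20, |δ|=167 (58 ε).
min D↑ (16 st, q0=0, F={13}): 0:1→0,k→1,h→2 1:1→3,k→1,h→4 2:1→2,k→4,h→5 3:1→6,k→3,h→7 4:1→7,k→4,h→8 5:1→5,k→9,h→5 6:1→6,k→10,h→11 7:1→11,k→7,h→12 8:1→12,k→9,h→8 9:1→13,k→9,h→9 10:1→10,k→13,h→10 11:1→11,k→10,h→14 12:1→14,k→9,h→12 13:1→13,k→13,h→13 14:1→14,k→15,h→14 15:1→13,k→13,h→15 (ε-aug+det+¬).
'hhk1': |S_i|=[40, 30, 23, 11, 3] end={s16,s33,s51} rej; 4/4 deletions ∈↓L.
'k11kk': N↓-sim [40, 33, 29, 17, 9, 3] end={s16,s18,s50} rej; 5/5 single-dels accept.
2 words, ⪯-incomp.

Antichain: [hhk1, k11kk].


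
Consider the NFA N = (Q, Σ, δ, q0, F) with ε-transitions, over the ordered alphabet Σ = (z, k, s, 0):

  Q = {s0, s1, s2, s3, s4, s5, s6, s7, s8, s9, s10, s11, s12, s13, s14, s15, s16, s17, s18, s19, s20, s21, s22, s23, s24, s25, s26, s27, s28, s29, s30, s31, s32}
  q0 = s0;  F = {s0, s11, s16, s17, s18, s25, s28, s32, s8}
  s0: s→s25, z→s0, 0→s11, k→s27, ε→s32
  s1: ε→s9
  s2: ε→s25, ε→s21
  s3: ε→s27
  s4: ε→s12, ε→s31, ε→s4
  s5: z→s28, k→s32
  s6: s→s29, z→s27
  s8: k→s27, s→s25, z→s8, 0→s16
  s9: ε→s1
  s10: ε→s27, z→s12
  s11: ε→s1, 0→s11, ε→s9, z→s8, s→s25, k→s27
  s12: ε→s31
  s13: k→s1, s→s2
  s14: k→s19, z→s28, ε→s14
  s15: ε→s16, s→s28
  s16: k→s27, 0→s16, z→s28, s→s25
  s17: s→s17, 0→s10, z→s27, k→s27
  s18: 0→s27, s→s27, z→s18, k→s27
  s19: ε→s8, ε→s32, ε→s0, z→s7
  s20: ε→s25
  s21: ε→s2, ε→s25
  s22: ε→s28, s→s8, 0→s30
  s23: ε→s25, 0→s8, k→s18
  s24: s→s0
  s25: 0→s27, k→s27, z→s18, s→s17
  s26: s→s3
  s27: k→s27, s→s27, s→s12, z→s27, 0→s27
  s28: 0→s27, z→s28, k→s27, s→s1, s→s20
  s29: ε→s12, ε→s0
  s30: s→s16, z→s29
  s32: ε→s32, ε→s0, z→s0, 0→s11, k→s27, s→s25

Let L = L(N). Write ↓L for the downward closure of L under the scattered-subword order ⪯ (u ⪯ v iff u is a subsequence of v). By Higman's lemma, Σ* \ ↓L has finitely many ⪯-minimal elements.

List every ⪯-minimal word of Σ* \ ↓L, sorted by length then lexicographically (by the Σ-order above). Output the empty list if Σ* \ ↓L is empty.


|Q|=33, |F|=9, |δ|=88 (27 ε).
min D↑ (9 st, q0=0, F={1}): 0:z→0,k→1,s→2,0→3 1:z→1,k→1,s→1,0→1 2:z→4,k→1,s→5,0→1 3:z→6,k→1,s→2,0→3 4:z→4,k→1,s→1,0→1 5:z→1,k→1,s→5,0→1 6:z→6,k→1,s→2,0→7 7:z→8,k→1,s→2,0→7 8:z→8,k→1,s→2,0→1 [Hopcroft].
'k': run [16, 3] end={s12,s27,s31} ∉↓L; 1/1 single-dels accept.
's0': |S_i|=[16, 10, 4] end={s10,s12,s27,s31} ∉↓L; 2/2 single-dels accept.
'szs': N↓-sim [16, 10, 4, 3] end={s12,s27,s31} ∉↓L; 3/3 deletions ∈↓L.
'ssz': N↓-sim [16, 10, 5, 3] end={s12,s27,s31} rej; 3/3 deletions ∈↓L.
'0z0z0': N↓-sim [16, 14, 13, 12, 11, 4] end={s10,s12,s27,s31} — reject; 5/5 deletions ∈↓L.
5 minimals (antichain).

A = [k, s0, szs, ssz, 0z0z0].


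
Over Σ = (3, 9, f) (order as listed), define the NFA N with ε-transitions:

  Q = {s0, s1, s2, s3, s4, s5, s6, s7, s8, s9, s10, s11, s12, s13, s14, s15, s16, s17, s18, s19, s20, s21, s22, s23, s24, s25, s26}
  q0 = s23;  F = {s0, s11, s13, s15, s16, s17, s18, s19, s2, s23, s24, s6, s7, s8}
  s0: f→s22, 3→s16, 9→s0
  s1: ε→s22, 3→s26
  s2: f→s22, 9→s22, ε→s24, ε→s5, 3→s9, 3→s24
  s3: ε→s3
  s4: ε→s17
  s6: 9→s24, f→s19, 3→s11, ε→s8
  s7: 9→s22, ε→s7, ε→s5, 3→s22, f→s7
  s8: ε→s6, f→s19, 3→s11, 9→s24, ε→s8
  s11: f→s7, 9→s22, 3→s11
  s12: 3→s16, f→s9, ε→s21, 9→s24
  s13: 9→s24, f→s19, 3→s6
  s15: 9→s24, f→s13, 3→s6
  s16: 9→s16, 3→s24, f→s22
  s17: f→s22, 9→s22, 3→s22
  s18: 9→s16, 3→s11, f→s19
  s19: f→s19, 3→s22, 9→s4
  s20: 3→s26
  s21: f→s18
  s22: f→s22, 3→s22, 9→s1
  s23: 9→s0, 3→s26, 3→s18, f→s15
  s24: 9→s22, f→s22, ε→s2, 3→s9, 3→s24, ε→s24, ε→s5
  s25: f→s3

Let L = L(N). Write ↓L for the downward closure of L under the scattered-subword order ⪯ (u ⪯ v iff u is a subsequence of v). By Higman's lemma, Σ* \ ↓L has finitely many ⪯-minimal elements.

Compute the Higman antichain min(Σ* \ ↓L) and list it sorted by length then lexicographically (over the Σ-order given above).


|Q|=27, |F|=14, |δ|=69 (14 ε).
min D↑ (13 st, q0=0, F={7}): 0:3→1,9→2,f→3 1:3→4,9→5,f→6 2:3→5,9→2,f→7 3:3→8,9→9,f→10 4:3→4,9→7,f→11 5:3→9,9→5,f→7 6:3→7,9→12,f→6 7:3→7,9→7,f→7 8:3→4,9→9,f→6 9:3→9,9→7,f→7 10:3→8,9→9,f→6 11:3→7,9→7,f→11 12:3→7,9→7,f→7 (ε-aug+det+¬).
'9f': |S_i|=[20, 11, 3] end={s1,s22,s26} rej; 2/2 single-dels accept.
'339': run [20, 16, 9, 3] end={s1,s22,s26} rej; 3/3 deletions ∈↓L.
'3f3': N↓-sim [20, 16, 8, 3] end={s1,s22,s26} ∉↓L; 3/3 deletions ∈↓L.
'f99': N↓-sim [20, 16, 9, 3] end={s1,s22,s26} ∉↓L; 3/3 del acc.
'fff3': |S_i|=[20, 16, 15, 8, 3] end={s1,s22,s26} ∉↓L; 4/4 del acc.
5 words, ⪯-incomp.

Antichain: [9f, 339, 3f3, f99, fff3].


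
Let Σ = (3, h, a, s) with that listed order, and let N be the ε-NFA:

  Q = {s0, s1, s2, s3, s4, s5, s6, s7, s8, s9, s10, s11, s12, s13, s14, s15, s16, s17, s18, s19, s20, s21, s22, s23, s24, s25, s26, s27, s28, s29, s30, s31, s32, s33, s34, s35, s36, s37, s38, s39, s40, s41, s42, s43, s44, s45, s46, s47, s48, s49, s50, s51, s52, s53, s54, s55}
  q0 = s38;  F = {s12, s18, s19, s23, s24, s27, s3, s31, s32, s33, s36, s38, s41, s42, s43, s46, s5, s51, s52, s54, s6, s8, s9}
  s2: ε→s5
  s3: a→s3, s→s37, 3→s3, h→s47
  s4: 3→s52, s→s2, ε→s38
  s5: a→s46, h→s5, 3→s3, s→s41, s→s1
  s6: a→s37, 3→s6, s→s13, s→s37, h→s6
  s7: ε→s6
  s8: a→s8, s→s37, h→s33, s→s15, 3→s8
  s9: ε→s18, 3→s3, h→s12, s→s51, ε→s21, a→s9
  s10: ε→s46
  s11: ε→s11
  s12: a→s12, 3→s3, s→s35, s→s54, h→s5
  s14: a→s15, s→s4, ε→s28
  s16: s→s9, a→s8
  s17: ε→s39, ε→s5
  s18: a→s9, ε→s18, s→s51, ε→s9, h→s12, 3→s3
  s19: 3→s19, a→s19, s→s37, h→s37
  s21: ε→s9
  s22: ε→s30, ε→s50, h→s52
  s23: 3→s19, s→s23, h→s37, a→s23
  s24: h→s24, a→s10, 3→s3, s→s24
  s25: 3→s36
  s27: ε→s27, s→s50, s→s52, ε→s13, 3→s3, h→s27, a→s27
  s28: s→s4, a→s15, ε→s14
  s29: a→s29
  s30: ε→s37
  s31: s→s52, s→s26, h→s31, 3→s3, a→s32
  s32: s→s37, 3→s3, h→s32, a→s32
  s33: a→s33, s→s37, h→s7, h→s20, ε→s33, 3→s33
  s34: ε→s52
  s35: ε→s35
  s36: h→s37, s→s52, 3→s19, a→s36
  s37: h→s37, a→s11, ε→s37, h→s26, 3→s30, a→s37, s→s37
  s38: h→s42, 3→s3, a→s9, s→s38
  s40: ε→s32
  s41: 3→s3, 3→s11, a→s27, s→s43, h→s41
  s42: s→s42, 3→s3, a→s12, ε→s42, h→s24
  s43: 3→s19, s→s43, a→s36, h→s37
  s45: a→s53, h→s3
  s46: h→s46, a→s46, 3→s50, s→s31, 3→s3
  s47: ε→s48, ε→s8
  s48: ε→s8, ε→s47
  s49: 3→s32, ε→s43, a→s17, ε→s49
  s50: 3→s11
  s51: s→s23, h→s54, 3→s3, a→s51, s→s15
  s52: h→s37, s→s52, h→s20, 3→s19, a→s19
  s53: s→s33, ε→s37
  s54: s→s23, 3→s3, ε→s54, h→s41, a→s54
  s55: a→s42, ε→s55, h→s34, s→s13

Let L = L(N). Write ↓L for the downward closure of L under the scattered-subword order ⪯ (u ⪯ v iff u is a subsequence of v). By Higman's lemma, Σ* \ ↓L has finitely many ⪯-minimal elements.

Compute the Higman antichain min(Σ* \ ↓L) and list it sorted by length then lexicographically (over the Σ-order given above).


|Q|=56, |F|=23, |δ|=163 (34 ε).
min D↑ (23 st, q0=0, F={5}): 0:3→1,h→2,a→3,s→0 1:3→1,h→4,a→1,s→5 2:3→1,h→6,a→7,s→2 3:3→1,h→7,a→3,s→8 4:3→4,h→9,a→4,s→5 5:3→5,h→5,a→5,s→5 6:3→1,h→6,a→10,s→6 7:3→1,h→11,a→7,s→12 8:3→1,h→12,a→8,s→13 9:3→9,h→14,a→9,s→5 10:3→1,h→10,a→10,s→15 11:3→1,h→11,a→10,s→16 12:3→1,h→16,a→12,s→13 13:3→17,h→5,a→13,s→13 14:3→14,h→14,a→5,s→5 15:3→1,h→15,a→18,s→19 16:3→1,h→16,a→20,s→21 17:3→17,h→5,a→17,s→5 18:3→1,h→18,a→18,s→5 19:3→17,h→5,a→17,s→19 20:3→1,h→20,a→20,s→19 21:3→17,h→5,a→22,s→21 22:3→17,h→5,a→22,s→19 (ε-aug+det+¬).
'3s': |S_i|=[38, 16, 6] end={s11,s13,s15,s26,s30,s37} — reject; 2/2 del acc.
'assh': |S_i|=[38, 35, 28, 13, 5] end={s11,s20,s26,s30,s37} ∉↓L; 4/4 single-dels accept.
'3hhha': N↓-sim [38, 16, 13, 9, 8, 4] end={s11,s26,s30,s37} rej; 5/5 deletions ∈↓L.
'hhasas': N↓-sim [38, 33, 28, 23, 19, 16, 6] end={s11,s13,s15,s26,s30,s37} ∉↓L; 6/6 single-dels accept.
4 minimals (antichain).

A = [3s, assh, 3hhha, hhasas].


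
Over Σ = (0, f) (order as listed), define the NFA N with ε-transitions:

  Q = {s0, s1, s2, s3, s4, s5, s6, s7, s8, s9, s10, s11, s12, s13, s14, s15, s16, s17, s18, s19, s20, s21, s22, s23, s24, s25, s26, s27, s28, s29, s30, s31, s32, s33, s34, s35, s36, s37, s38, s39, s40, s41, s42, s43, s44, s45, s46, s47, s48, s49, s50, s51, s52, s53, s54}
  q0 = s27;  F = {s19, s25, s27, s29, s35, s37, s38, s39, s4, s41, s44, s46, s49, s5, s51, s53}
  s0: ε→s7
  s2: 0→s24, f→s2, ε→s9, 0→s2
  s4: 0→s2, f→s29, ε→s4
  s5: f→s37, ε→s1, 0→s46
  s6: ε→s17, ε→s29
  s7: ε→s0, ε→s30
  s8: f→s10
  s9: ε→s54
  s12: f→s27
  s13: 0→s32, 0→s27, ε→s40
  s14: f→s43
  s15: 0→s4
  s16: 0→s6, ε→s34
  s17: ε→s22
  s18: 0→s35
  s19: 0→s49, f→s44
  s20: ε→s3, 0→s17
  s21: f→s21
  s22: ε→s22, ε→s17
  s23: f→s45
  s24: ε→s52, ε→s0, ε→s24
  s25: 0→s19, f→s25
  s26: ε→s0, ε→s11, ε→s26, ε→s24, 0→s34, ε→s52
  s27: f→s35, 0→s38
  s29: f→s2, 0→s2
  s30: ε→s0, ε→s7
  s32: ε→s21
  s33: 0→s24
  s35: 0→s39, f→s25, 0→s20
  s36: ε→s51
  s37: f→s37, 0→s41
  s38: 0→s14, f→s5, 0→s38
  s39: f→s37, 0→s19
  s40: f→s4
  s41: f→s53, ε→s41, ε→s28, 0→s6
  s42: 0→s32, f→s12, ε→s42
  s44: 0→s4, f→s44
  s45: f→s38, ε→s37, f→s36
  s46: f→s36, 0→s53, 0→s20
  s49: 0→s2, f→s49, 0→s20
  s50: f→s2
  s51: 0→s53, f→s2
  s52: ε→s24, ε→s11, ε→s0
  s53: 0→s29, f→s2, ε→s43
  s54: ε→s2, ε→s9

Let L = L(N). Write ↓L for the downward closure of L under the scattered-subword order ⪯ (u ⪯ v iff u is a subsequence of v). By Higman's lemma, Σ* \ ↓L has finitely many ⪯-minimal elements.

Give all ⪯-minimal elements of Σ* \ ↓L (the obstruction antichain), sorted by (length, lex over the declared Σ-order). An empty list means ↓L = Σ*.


|Q|=55, |F|=16, |δ|=95 (37 ε).
min D↑ (17 st, q0=0, F={15}): 0:0→1,f→2 1:0→1,f→3 2:0→4,f→5 3:0→6,f→7 4:0→8,f→7 5:0→8,f→5 6:0→9,f→10 7:0→11,f→7 8:0→12,f→13 9:0→14,f→15 10:0→9,f→15 11:0→14,f→9 12:0→15,f→12 13:0→16,f→13 14:0→15,f→15 15:0→15,f→15 16:0→15,f→14 (ε-aug+det+¬).
'0f00f': run [35, 32, 28, 23, 17, 9] end={s0,s11,s2,s24,s30,s52,s54,s7,s9} rej; 5/5 deletions ∈↓L.
'0f0ff': |S_i|=[35, 32, 28, 23, 14, 9] end={s0,s11,s2,s24,s30,s52,s54,s7,s9} rej; 5/5 deletions ∈↓L.
'f0000': N↓-sim [35, 32, 28, 23, 17, 13] end={s0,s11,s17,s2,s20,s22,s24,s3,s30,s52,s54,s7,…} — reject; 5/5 deletions ∈↓L.
'ff000': |S_i|=[35, 32, 27, 23, 17, 13] end={s0,s11,s17,s2,s20,s22,s24,s3,s30,s52,s54,s7,…} rej; 5/5 del acc.
4 words, ⪯-incomp.

A = [0f00f, 0f0ff, f0000, ff000].


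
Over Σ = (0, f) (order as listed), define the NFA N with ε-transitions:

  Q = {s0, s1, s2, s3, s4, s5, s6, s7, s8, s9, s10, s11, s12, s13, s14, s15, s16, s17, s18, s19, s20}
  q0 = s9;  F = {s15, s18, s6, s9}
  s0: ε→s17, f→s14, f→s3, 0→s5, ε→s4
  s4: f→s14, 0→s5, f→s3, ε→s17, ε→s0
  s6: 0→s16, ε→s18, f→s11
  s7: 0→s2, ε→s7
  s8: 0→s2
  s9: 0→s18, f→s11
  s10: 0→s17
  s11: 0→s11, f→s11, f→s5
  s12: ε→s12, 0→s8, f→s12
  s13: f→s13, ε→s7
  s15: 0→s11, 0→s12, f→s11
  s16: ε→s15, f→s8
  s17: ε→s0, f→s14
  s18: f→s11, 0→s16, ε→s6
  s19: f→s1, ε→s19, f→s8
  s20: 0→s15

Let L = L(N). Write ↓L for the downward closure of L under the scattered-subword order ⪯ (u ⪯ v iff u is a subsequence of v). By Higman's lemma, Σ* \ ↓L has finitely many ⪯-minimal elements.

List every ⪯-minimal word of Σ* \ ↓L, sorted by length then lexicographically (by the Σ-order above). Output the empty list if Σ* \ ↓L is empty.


|Q|=21, |F|=4, |δ|=41 (12 ε).
min D↑ (4 st, q0=0, F={2}): 0:0→1,f→2 1:0→3,f→2 2:0→2,f→2 3:0→2,f→2 [Hopcroft].
'f': run [10, 5] end={s11,s12,s2,s5,s8} ∉↓L; 1/1 del acc.
'000': |S_i|=[10, 9, 7, 5] end={s11,s12,s2,s5,s8} ∉↓L; 3/3 deletions ∈↓L.
2 obstructions.

min(Σ*\↓L) = [f, 000].


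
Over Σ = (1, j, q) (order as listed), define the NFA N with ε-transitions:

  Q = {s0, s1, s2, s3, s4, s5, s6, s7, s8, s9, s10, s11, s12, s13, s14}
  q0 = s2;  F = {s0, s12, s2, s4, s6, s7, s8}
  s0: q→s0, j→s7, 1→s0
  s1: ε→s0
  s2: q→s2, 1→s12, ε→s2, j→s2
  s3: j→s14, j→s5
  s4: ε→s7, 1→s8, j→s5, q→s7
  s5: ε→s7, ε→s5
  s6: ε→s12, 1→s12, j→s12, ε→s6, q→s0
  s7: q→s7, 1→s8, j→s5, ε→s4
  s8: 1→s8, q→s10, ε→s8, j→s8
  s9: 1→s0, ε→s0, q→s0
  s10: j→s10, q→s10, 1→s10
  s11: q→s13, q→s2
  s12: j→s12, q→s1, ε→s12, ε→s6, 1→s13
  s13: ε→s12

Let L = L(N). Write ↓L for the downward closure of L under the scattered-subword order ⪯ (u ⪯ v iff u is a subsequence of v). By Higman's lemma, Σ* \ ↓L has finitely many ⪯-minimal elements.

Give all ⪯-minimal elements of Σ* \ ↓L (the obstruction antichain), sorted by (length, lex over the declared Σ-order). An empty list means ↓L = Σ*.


|Q|=15, |F|=7, |δ|=43 (13 ε).
min D↑ (6 st, q0=0, F={5}): 0:1→1,j→0,q→0 1:1→1,j→1,q→2 2:1→2,j→3,q→2 3:1→4,j→3,q→3 4:1→4,j→4,q→5 5:1→5,j→5,q→5.
'1qj1q': |S_i|=[11, 10, 7, 5, 2, 1] end={s10} rej; 5/5 single-dels accept.
1 obstructions.

min(Σ*\↓L) = [1qj1q].


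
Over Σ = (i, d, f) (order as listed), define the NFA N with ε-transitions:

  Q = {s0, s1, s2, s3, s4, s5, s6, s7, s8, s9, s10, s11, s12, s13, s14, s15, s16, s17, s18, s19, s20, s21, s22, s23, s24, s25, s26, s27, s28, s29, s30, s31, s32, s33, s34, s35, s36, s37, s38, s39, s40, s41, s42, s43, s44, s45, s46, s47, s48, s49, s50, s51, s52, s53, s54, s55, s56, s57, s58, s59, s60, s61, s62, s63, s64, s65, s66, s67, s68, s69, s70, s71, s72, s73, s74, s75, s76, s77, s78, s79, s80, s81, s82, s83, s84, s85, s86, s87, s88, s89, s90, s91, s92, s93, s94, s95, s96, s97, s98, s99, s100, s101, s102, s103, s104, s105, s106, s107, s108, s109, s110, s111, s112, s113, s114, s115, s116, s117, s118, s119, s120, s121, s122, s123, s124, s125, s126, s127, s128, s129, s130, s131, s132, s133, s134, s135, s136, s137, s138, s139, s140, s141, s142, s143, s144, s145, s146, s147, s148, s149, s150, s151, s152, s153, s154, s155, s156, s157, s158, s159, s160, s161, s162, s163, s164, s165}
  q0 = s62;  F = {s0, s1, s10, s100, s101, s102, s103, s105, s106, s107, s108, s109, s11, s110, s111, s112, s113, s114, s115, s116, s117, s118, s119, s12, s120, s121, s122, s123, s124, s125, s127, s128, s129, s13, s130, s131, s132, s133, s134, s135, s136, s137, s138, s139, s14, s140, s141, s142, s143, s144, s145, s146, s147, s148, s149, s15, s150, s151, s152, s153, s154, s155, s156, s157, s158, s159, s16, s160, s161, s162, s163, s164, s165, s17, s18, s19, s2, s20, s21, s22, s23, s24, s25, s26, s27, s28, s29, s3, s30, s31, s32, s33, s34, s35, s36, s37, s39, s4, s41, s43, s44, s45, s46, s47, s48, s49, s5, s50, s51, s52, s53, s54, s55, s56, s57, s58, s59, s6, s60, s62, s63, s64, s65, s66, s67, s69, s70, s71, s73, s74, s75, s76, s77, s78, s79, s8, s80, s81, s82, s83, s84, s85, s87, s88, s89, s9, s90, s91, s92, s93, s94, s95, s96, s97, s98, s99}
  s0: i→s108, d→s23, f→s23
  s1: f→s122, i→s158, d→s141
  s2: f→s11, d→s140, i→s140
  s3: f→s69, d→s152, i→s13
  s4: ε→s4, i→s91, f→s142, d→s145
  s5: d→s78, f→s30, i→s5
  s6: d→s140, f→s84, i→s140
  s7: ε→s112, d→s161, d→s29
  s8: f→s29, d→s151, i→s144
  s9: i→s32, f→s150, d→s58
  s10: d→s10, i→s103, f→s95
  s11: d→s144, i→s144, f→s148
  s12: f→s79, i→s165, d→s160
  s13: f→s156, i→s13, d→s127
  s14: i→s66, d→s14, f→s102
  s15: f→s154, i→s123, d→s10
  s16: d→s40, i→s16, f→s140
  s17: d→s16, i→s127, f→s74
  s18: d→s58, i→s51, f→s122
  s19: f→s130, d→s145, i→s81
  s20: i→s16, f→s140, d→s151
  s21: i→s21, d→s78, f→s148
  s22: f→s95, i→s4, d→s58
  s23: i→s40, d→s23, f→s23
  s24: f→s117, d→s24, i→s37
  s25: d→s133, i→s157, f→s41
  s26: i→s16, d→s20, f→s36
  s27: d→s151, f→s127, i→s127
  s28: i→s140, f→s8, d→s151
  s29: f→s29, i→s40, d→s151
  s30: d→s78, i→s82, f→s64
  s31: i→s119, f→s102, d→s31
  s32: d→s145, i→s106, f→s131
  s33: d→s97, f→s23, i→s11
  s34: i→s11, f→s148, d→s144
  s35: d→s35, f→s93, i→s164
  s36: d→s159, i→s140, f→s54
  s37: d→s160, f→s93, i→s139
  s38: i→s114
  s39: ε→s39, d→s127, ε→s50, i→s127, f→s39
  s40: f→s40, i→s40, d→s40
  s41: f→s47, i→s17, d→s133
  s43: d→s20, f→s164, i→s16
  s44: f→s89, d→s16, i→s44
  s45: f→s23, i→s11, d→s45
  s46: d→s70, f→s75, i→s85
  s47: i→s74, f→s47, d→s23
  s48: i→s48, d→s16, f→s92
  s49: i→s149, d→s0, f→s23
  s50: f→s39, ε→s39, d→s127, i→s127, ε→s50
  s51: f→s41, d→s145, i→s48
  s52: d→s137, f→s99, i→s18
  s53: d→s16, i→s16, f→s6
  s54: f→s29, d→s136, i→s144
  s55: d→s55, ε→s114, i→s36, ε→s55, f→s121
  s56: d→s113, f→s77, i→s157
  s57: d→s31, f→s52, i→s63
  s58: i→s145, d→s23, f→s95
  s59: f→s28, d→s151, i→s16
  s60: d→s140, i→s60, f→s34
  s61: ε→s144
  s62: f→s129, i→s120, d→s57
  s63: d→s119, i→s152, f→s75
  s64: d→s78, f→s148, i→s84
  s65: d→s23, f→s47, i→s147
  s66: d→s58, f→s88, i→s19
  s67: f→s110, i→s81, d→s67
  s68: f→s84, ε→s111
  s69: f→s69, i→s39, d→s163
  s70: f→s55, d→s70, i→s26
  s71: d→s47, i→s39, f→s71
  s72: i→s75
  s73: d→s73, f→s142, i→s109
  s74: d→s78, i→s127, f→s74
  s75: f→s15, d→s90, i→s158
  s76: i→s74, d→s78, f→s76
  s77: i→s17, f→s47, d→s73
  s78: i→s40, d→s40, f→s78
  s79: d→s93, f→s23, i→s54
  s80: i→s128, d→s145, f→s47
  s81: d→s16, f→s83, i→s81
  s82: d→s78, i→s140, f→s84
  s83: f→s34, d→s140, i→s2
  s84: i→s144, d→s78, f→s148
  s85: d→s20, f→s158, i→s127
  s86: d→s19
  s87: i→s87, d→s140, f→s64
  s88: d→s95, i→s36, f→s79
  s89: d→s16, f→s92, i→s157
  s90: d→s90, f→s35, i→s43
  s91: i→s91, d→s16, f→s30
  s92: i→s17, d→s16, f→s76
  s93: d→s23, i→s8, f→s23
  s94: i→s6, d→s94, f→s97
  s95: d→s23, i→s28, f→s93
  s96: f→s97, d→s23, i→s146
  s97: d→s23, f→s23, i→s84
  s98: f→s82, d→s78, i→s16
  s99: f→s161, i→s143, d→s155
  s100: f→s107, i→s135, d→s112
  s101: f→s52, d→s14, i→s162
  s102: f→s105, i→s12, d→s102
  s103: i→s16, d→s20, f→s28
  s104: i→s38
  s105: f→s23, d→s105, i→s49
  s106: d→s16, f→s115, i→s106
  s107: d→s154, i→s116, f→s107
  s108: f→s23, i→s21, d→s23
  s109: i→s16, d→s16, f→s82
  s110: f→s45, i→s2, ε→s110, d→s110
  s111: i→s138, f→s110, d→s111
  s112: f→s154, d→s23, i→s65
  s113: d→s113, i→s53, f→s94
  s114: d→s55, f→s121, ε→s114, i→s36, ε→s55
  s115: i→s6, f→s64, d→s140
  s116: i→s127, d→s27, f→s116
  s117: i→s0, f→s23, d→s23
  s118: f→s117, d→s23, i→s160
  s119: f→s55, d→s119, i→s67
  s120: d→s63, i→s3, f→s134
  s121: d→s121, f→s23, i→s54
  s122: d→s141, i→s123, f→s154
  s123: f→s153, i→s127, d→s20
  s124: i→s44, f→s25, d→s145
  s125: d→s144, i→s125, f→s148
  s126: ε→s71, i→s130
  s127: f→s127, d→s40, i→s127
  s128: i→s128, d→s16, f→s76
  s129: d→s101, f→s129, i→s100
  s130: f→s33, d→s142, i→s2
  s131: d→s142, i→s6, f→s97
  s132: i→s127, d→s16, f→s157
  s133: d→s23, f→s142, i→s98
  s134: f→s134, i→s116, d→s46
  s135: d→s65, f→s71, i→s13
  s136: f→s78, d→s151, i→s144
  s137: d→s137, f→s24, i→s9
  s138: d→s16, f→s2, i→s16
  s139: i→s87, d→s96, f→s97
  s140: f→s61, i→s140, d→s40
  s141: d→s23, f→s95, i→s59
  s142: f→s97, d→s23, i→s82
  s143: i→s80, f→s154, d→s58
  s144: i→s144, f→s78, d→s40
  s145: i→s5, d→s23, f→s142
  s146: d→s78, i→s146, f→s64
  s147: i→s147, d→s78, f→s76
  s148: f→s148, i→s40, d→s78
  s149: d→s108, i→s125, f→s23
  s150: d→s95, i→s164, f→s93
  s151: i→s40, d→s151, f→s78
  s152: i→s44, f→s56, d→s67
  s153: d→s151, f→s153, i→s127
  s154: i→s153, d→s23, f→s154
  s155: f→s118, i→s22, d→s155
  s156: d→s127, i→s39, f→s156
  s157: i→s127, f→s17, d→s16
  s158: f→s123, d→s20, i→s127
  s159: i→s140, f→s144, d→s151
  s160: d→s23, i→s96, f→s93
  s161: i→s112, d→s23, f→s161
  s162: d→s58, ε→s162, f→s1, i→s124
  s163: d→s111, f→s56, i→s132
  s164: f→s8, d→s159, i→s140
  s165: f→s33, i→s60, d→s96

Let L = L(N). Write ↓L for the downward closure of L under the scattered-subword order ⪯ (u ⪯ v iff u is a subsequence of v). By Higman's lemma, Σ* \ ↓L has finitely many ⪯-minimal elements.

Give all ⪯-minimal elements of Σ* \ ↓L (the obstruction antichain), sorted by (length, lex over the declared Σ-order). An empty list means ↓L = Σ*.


|Q|=166, |F|=156, |δ|=494 (15 ε).
min D↑ (155 st, q0=0, F={58}): 0:i→1,d→2,f→3 1:i→4,d→5,f→6 2:i→5,d→7,f→8 3:i→9,d→10,f→3 4:i→11,d→12,f→13 5:i→12,d→14,f→15 6:i→16,d→17,f→6 7:i→14,d→7,f→18 8:i→19,d→20,f→21 9:i→22,d→23,f→24 10:i→25,d→26,f→8 11:i→11,d→27,f→28 12:i→29,d→30,f→31 13:i→32,d→33,f→13 14:i→30,d→14,f→34 15:i→35,d→36,f→37 16:i→27,d→38,f→16 17:i→39,d→40,f→15 18:i→41,d→18,f→42 19:i→43,d→44,f→45 20:i→46,d→20,f→47 21:i→48,d→49,f→50 22:i→11,d→51,f→52 23:i→51,d→53,f→54 24:i→16,d→54,f→24 25:i→55,d→44,f→56 26:i→57,d→26,f→18 27:i→27,d→58,f→27 28:i→32,d→27,f→28 29:i→29,d→59,f→60 30:i→61,d→30,f→62 31:i→63,d→64,f→65 32:i→27,d→27,f→32 33:i→66,d→67,f→31 34:i→68,d→34,f→69 35:i→27,d→70,f→71 36:i→72,d→36,f→73 37:i→71,d→74,f→54 38:i→27,d→75,f→27 39:i→27,d→70,f→35 40:i→76,d→40,f→34 41:i→77,d→78,f→79 42:i→80,d→42,f→53 43:i→81,d→82,f→83 44:i→82,d→53,f→84 45:i→71,d→85,f→54 46:i→86,d→44,f→87 47:i→88,d→47,f→89 48:i→90,d→44,f→54 49:i→91,d→49,f→92 50:i→23,d→53,f→50 51:i→93,d→53,f→94 52:i→32,d→94,f→52 53:i→58,d→53,f→53 54:i→95,d→53,f→54 55:i→29,d→82,f→96 56:i→35,d→85,f→45 57:i→97,d→44,f→98 58:i→58,d→58,f→58 59:i→59,d→58,f→99 60:i→63,d→59,f→100 61:i→61,d→59,f→101 62:i→102,d→62,f→103 63:i→27,d→59,f→104 64:i→105,d→64,f→106 65:i→104,d→107,f→94 66:i→27,d→59,f→63 67:i→108,d→67,f→62 68:i→99,d→109,f→110 69:i→110,d→69,f→53 70:i→59,d→75,f→99 71:i→27,d→70,f→95 72:i→59,d→70,f→111 73:i→111,d→73,f→112 74:i→113,d→74,f→84 75:i→58,d→75,f→114 76:i→59,d→70,f→68 77:i→115,d→116,f→117 78:i→116,d→53,f→112 79:i→110,d→112,f→53 80:i→118,d→119,f→53 81:i→81,d→59,f→100 82:i→120,d→53,f→121 83:i→104,d→122,f→94 84:i→123,d→53,f→112 85:i→124,d→53,f→84 86:i→125,d→82,f→126 87:i→111,d→84,f→112 88:i→127,d→78,f→112 89:i→119,d→53,f→53 90:i→128,d→82,f→94 91:i→129,d→44,f→84 92:i→78,d→53,f→89 93:i→93,d→114,f→130 94:i→131,d→53,f→94 95:i→27,d→75,f→95 96:i→63,d→122,f→83 97:i→61,d→82,f→132 98:i→68,d→84,f→79 99:i→99,d→58,f→133 100:i→104,d→59,f→130 101:i→102,d→99,f→134 102:i→99,d→99,f→135 103:i→135,d→103,f→53 104:i→27,d→59,f→131 105:i→59,d→59,f→136 106:i→136,d→106,f→137 107:i→138,d→107,f→121 108:i→59,d→59,f→102 109:i→99,d→75,f→133 110:i→133,d→139,f→140 111:i→99,d→109,f→141 112:i→141,d→53,f→53 113:i→59,d→70,f→123 114:i→58,d→58,f→114 115:i→115,d→99,f→134 116:i→142,d→53,f→137 117:i→135,d→137,f→53 118:i→143,d→144,f→53 119:i→144,d→53,f→53 120:i→120,d→114,f→145 121:i→146,d→53,f→137 122:i→147,d→53,f→121 123:i→99,d→75,f→141 124:i→59,d→75,f→123 125:i→125,d→59,f→148 126:i→136,d→121,f→137 127:i→149,d→116,f→137 128:i→128,d→59,f→130 129:i→150,d→82,f→121 130:i→131,d→114,f→130 131:i→27,d→114,f→131 132:i→102,d→121,f→117 133:i→133,d→58,f→114 134:i→135,d→133,f→151 135:i→133,d→133,f→151 136:i→99,d→99,f→152 137:i→152,d→53,f→53 138:i→59,d→59,f→146 139:i→133,d→75,f→114 140:i→58,d→75,f→140 141:i→133,d→75,f→140 142:i→142,d→114,f→153 143:i→143,d→133,f→151 144:i→154,d→53,f→53 145:i→146,d→114,f→153 146:i→99,d→114,f→152 147:i→59,d→114,f→146 148:i→136,d→99,f→153 149:i→149,d→99,f→153 150:i→150,d→59,f→145 151:i→58,d→114,f→151 152:i→133,d→114,f→151 153:i→152,d→114,f→151 154:i→154,d→114,f→151 [Hopcroft].
'iiidd': N↓-sim [158, 142, 104, 46, 7, 1] end={s40} rej; 5/5 single-dels accept.
'ifiid': |S_i|=[158, 142, 94, 43, 7, 1] end={s40} — reject; 5/5 deletions ∈↓L.
'fiddi': |S_i|=[158, 149, 115, 46, 4, 1] end={s40} rej; 5/5 deletions ∈↓L.
'ifidfd': |S_i|=[158, 142, 94, 43, 12, 6, 1] end={s40} ∉↓L; 6/6 deletions ∈↓L.
'ddfffi': |S_i|=[158, 143, 99, 63, 29, 6, 1] end={s40} — reject; 6/6 del acc.
'dfffdi': N↓-sim [158, 143, 120, 89, 37, 4, 1] end={s40} ∉↓L; 6/6 single-dels accept.
6 minimals (antichain).

Antichain: [iiidd, ifiid, fiddi, ifidfd, ddfffi, dfffdi].
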